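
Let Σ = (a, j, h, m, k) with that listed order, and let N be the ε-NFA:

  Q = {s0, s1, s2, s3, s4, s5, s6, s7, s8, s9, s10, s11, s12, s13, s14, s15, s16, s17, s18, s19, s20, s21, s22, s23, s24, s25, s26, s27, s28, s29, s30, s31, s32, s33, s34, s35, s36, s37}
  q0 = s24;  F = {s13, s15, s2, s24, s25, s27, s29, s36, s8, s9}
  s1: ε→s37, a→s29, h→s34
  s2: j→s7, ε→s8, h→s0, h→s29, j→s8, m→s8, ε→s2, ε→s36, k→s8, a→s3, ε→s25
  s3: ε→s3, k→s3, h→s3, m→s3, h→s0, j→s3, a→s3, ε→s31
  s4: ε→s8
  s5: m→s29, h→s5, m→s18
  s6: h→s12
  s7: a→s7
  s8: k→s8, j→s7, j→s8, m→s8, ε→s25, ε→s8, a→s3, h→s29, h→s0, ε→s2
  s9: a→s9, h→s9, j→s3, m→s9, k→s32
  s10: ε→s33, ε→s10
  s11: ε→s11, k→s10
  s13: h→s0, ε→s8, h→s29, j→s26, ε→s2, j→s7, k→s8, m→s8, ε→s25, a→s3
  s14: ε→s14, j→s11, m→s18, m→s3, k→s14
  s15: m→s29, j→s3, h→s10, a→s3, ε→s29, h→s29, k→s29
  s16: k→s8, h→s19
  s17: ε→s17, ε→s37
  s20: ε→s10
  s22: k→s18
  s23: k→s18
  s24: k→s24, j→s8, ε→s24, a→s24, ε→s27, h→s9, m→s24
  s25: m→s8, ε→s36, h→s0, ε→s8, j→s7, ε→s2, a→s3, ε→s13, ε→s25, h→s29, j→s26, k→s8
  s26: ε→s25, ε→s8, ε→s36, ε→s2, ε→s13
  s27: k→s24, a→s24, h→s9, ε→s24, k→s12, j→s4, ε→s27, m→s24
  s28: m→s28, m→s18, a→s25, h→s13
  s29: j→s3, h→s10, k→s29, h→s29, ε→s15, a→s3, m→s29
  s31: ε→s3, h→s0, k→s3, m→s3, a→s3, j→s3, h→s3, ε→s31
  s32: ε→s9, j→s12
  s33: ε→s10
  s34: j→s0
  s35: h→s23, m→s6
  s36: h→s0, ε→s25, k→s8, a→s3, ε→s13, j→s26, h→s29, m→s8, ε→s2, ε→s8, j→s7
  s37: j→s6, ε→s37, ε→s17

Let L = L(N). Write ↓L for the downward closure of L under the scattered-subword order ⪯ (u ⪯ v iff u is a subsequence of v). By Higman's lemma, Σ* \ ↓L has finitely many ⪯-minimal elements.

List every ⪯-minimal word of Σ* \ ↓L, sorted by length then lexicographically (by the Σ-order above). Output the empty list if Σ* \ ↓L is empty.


A = [ja, hj].

|Q|=38, |F|=10, |δ|=147 (47 ε).
min D↑ (5 st, q0=0, F={3}): 0:a→0,j→1,h→2,m→0,k→0 1:a→3,j→1,h→4,m→1,k→1 2:a→2,j→3,h→2,m→2,k→2 3:a→3,j→3,h→3,m→3,k→3 4:a→3,j→3,h→4,m→4,k→4 (ε-aug+det+¬).
'ja': |S_i|=[20, 16, 4] end={s0,s3,s31,s7} rej; 2/2 del acc.
'hj': run [20, 10, 4] end={s0,s12,s3,s31} rej; 2/2 single-dels accept.
2 words, ⪯-incomp.


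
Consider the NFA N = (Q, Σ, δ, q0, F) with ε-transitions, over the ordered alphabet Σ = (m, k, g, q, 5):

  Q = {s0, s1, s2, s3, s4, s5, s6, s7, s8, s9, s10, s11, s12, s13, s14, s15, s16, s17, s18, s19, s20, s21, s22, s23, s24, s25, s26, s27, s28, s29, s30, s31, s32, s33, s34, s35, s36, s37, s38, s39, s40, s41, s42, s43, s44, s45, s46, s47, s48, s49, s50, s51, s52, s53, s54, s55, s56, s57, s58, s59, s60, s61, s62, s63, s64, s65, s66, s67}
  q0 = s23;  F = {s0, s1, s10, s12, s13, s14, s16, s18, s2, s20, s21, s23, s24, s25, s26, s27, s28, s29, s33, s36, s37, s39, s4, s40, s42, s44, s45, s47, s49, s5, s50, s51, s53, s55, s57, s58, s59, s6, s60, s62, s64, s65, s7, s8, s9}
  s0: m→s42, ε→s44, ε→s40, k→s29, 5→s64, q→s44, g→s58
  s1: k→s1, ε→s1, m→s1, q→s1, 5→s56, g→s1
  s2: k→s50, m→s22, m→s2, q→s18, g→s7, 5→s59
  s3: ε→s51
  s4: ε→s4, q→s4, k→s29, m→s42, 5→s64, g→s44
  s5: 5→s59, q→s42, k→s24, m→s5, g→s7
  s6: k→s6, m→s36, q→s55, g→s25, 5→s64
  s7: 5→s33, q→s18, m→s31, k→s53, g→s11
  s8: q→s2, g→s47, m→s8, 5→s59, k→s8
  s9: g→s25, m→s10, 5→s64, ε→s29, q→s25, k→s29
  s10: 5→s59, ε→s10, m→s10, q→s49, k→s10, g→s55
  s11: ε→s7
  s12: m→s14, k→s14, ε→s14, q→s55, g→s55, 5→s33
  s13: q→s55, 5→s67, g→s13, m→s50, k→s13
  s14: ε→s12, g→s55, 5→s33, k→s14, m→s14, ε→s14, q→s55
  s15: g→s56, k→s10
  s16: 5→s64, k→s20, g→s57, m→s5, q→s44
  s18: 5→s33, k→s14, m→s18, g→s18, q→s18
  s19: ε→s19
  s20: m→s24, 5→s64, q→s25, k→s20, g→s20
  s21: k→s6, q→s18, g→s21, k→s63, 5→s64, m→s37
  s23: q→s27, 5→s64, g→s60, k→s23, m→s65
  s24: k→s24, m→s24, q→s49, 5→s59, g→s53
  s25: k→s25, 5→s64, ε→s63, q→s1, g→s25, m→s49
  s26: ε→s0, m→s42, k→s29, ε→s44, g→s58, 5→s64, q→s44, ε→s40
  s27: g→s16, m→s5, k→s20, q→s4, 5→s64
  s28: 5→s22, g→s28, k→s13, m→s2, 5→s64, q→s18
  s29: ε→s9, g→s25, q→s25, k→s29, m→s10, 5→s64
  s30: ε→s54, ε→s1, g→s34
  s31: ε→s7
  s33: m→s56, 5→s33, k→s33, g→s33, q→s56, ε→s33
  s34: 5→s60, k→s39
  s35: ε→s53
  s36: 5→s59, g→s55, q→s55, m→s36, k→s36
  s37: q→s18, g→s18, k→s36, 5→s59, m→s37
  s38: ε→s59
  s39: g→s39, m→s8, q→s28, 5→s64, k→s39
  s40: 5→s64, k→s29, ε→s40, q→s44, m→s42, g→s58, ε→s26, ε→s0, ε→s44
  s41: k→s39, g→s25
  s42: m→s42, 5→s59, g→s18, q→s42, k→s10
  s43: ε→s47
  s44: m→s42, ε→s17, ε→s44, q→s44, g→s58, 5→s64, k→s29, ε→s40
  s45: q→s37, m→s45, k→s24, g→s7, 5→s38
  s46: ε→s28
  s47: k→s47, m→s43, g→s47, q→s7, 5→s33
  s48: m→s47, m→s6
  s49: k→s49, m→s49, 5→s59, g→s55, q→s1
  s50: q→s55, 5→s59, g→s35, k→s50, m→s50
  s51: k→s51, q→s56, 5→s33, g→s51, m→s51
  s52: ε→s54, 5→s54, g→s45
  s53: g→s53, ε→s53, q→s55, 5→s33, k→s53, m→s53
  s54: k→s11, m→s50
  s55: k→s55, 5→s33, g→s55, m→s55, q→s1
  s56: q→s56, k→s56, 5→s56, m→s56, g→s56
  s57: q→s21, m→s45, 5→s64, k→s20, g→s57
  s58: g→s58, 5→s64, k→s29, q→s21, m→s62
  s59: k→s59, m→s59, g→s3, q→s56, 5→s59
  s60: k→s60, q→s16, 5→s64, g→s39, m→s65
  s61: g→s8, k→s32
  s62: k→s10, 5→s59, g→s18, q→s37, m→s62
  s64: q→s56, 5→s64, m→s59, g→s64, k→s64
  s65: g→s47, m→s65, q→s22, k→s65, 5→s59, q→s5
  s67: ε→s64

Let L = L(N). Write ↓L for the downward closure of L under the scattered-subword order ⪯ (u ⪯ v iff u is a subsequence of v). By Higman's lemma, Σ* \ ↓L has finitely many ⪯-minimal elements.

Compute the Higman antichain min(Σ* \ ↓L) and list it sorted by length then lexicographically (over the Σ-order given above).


min(Σ*\↓L) = [5q, mg5m, qkqq5, ggqq5m, qqkgq5].

|Q|=68, |F|=45, |δ|=284 (35 ε).
min D↑ (41 st, q0=0, F={12}): 0:m→1,k→0,g→2,q→3,5→4 1:m→1,k→1,g→5,q→6,5→7 2:m→1,k→2,g→8,q→9,5→4 3:m→6,k→10,g→9,q→11,5→4 4:m→7,k→4,g→4,q→12,5→4 5:m→5,k→5,g→5,q→13,5→14 6:m→6,k→15,g→13,q→16,5→7 7:m→7,k→7,g→17,q→12,5→7 8:m→18,k→8,g→8,q→19,5→4 9:m→6,k→10,g→20,q→21,5→4 10:m→15,k→10,g→10,q→22,5→4 11:m→16,k→23,g→21,q→11,5→4 12:m→12,k→12,g→12,q→12,5→12 13:m→13,k→24,g→13,q→25,5→14 14:m→12,k→14,g→14,q→12,5→14 15:m→15,k→15,g→24,q→26,5→7 16:m→16,k→27,g→25,q→16,5→7 17:m→17,k→17,g→17,q→12,5→14 18:m→18,k→18,g→5,q→28,5→7 19:m→28,k→29,g→19,q→25,5→4 20:m→30,k→10,g→20,q→31,5→4 21:m→16,k→23,g→32,q→21,5→4 22:m→26,k→22,g→22,q→33,5→4 23:m→27,k→23,g→22,q→22,5→4 24:m→24,k→24,g→24,q→34,5→14 25:m→25,k→35,g→25,q→25,5→14 26:m→26,k→26,g→34,q→33,5→7 27:m→27,k→27,g→34,q→26,5→7 28:m→28,k→36,g→13,q→25,5→7 29:m→36,k→29,g→29,q→34,5→4 30:m→30,k→15,g→13,q→37,5→7 31:m→37,k→38,g→31,q→25,5→4 32:m→39,k→23,g→32,q→31,5→4 33:m→33,k→33,g→33,q→33,5→12 34:m→34,k→34,g→34,q→33,5→14 35:m→35,k→35,g→34,q→34,5→14 36:m→36,k→36,g→24,q→34,5→7 37:m→37,k→40,g→25,q→25,5→7 38:m→40,k→38,g→22,q→34,5→4 39:m→39,k→27,g→25,q→37,5→7 40:m→40,k→40,g→34,q→34,5→7.
'5q': |S_i|=[56, 9, 1] end={s56} ∉↓L; 2/2 del acc.
'mg5m': run [56, 32, 16, 2, 1] end={s56} ∉↓L; 4/4 deletions ∈↓L.
'qkqq5': N↓-sim [56, 49, 25, 11, 2, 1] end={s56} ∉↓L; 5/5 del acc.
'ggqq5m': |S_i|=[56, 53, 43, 29, 7, 2, 1] end={s56} rej; 6/6 deletions ∈↓L.
'qqkgq5': |S_i|=[56, 49, 30, 18, 11, 2, 1] end={s56} — reject; 6/6 del acc.
5 obstructions.


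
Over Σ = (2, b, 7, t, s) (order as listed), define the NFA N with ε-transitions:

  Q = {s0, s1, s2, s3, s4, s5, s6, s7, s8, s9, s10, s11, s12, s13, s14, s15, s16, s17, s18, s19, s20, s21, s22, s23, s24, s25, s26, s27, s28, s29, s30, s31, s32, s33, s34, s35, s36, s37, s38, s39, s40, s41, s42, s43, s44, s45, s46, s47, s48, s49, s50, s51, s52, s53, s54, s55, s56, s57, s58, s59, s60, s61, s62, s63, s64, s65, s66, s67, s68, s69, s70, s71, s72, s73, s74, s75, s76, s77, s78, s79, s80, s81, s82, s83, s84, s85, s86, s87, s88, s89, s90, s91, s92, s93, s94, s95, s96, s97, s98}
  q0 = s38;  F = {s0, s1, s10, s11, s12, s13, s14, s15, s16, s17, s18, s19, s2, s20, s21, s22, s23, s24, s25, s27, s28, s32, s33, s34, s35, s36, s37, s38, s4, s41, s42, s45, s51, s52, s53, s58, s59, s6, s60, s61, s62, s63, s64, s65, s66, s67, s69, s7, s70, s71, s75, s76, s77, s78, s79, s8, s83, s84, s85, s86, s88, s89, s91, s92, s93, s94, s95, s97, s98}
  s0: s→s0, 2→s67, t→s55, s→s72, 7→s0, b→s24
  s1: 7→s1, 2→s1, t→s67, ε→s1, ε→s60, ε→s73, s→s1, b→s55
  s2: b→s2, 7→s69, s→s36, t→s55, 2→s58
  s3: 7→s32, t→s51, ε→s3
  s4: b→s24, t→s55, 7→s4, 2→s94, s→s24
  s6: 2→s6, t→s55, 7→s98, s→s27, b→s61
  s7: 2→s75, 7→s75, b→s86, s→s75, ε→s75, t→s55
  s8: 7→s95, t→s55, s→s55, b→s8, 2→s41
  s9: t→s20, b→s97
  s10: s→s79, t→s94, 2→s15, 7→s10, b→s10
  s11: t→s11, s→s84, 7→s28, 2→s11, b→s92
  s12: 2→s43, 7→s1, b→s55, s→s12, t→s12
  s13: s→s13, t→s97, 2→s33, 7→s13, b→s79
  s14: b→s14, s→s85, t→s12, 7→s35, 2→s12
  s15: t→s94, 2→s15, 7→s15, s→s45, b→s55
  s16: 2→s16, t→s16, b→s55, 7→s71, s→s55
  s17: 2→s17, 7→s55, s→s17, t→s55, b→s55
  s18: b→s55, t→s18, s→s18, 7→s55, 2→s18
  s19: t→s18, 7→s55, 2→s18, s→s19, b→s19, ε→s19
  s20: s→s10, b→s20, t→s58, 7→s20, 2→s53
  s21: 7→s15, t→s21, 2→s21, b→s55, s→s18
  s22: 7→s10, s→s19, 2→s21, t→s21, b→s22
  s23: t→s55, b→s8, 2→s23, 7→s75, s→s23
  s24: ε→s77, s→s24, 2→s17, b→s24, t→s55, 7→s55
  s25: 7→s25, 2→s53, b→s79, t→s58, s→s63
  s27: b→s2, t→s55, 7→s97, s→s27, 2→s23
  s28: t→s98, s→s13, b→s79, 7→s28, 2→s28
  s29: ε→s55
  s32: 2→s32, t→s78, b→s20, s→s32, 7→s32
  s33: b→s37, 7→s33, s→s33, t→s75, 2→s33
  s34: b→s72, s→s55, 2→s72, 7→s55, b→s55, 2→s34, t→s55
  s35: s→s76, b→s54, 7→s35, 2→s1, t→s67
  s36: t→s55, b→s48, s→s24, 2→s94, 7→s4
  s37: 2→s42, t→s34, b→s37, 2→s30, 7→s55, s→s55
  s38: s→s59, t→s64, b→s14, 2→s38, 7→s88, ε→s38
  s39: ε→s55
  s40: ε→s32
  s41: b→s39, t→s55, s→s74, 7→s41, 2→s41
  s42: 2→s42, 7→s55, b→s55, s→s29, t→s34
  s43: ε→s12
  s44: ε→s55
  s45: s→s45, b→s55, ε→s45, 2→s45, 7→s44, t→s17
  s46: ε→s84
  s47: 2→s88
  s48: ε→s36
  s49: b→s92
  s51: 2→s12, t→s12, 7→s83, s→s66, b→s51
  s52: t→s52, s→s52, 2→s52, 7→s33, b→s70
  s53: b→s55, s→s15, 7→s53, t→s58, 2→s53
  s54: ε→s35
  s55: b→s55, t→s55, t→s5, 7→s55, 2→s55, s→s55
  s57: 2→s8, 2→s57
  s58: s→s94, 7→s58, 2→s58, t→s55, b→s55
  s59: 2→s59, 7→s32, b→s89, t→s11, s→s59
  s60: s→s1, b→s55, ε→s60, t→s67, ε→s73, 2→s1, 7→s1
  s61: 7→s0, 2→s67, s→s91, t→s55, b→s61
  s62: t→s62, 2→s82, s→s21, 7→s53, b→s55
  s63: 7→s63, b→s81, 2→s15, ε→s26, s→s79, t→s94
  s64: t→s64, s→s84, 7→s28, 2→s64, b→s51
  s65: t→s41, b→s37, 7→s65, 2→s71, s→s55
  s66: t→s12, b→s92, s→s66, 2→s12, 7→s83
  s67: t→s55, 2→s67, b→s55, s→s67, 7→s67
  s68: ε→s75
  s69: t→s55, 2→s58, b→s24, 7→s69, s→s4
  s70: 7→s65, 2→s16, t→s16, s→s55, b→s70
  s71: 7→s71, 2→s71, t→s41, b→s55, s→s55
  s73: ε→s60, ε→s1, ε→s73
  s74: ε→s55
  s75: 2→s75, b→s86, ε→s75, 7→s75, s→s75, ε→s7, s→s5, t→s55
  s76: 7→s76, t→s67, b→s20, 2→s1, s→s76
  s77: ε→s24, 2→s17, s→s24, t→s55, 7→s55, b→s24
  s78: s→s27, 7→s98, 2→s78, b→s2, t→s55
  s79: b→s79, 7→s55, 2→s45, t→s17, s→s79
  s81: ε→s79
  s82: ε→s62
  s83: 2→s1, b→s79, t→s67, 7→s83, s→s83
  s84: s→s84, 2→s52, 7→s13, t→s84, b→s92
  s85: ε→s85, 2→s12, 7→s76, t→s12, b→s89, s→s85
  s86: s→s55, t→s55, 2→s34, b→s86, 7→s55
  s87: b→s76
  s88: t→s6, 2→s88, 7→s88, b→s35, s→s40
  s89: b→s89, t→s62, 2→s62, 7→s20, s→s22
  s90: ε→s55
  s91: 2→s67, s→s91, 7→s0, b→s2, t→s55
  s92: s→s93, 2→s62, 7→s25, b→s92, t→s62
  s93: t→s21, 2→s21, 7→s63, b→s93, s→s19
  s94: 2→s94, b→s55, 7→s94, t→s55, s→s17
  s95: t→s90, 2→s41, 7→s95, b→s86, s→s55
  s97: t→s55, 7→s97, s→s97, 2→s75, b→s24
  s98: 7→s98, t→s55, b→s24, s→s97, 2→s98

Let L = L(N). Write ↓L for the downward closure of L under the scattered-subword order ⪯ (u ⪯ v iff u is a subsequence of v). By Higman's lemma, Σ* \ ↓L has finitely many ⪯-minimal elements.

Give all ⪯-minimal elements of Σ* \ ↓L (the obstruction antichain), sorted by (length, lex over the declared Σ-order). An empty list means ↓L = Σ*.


A = [b2b, btb, 7tt, t7b7, ts2bs, sbss7].

|Q|=99, |F|=69, |δ|=397 (32 ε).
min D↑ (67 st, q0=0, F={15}): 0:2→0,b→1,7→2,t→3,s→4 1:2→5,b→1,7→6,t→5,s→7 2:2→2,b→6,7→2,t→8,s→9 3:2→3,b→10,7→11,t→3,s→12 4:2→4,b→13,7→9,t→14,s→4 5:2→5,b→15,7→16,t→5,s→5 6:2→16,b→6,7→6,t→17,s→18 7:2→5,b→13,7→18,t→5,s→7 8:2→8,b→19,7→20,t→15,s→21 9:2→9,b→22,7→9,t→23,s→9 10:2→5,b→10,7→24,t→5,s→25 11:2→11,b→26,7→11,t→20,s→27 12:2→28,b→29,7→27,t→12,s→12 13:2→30,b→13,7→22,t→30,s→31 14:2→14,b→29,7→11,t→14,s→12 15:2→15,b→15,7→15,t→15,s→15 16:2→16,b→15,7→16,t→17,s→16 17:2→17,b→15,7→17,t→15,s→17 18:2→16,b→22,7→18,t→17,s→18 19:2→17,b→19,7→32,t→15,s→33 20:2→20,b→34,7→20,t→15,s→35 21:2→36,b→37,7→35,t→15,s→21 22:2→38,b→22,7→22,t→39,s→40 23:2→23,b→37,7→20,t→15,s→21 24:2→16,b→26,7→24,t→17,s→24 25:2→5,b→29,7→24,t→5,s→25 26:2→41,b→26,7→15,t→42,s→26 27:2→43,b→26,7→27,t→35,s→27 28:2→28,b→44,7→43,t→28,s→28 29:2→30,b→29,7→45,t→30,s→46 30:2→30,b→15,7→38,t→30,s→47 31:2→47,b→31,7→40,t→47,s→48 32:2→17,b→34,7→32,t→15,s→32 33:2→17,b→37,7→32,t→15,s→33 34:2→42,b→34,7→15,t→15,s→34 35:2→49,b→34,7→35,t→15,s→35 36:2→36,b→50,7→49,t→15,s→36 37:2→39,b→37,7→51,t→15,s→52 38:2→38,b→15,7→38,t→39,s→53 39:2→39,b→15,7→39,t→15,s→54 40:2→53,b→40,7→40,t→54,s→26 41:2→41,b→15,7→15,t→42,s→41 42:2→42,b→15,7→15,t→15,s→42 43:2→43,b→55,7→43,t→49,s→43 44:2→56,b→44,7→57,t→56,s→15 45:2→38,b→26,7→45,t→39,s→58 46:2→47,b→46,7→58,t→47,s→48 47:2→47,b→15,7→53,t→47,s→59 48:2→59,b→48,7→15,t→59,s→48 49:2→49,b→60,7→49,t→15,s→49 50:2→61,b→50,7→62,t→15,s→15 51:2→39,b→34,7→51,t→15,s→63 52:2→54,b→52,7→63,t→15,s→34 53:2→53,b→15,7→53,t→54,s→41 54:2→54,b→15,7→54,t→15,s→42 55:2→64,b→55,7→15,t→65,s→15 56:2→56,b→15,7→66,t→56,s→15 57:2→66,b→55,7→57,t→61,s→15 58:2→53,b→26,7→58,t→54,s→26 59:2→59,b→15,7→15,t→59,s→59 60:2→65,b→60,7→15,t→15,s→15 61:2→61,b→15,7→61,t→15,s→15 62:2→61,b→60,7→62,t→15,s→15 63:2→54,b→34,7→63,t→15,s→34 64:2→64,b→15,7→15,t→65,s→15 65:2→65,b→15,7→15,t→15,s→15 66:2→66,b→15,7→66,t→61,s→15 (ε-aug+det+¬).
'b2b': N↓-sim [86, 66, 29, 4] end={s39,s5,s55,s72} rej; 3/3 del acc.
'btb': run [86, 66, 27, 4] end={s39,s5,s55,s72} ∉↓L; 3/3 del acc.
'7tt': |S_i|=[86, 63, 33, 3] end={s5,s55,s90} rej; 3/3 del acc.
't7b7': run [86, 72, 45, 17, 3] end={s44,s5,s55} — reject; 4/4 single-dels accept.
'ts2bs': N↓-sim [86, 72, 64, 41, 19, 4] end={s29,s5,s55,s74} rej; 5/5 deletions ∈↓L.
'sbss7': run [86, 77, 49, 24, 10, 3] end={s44,s5,s55} rej; 5/5 deletions ∈↓L.
6 words, ⪯-incomp.


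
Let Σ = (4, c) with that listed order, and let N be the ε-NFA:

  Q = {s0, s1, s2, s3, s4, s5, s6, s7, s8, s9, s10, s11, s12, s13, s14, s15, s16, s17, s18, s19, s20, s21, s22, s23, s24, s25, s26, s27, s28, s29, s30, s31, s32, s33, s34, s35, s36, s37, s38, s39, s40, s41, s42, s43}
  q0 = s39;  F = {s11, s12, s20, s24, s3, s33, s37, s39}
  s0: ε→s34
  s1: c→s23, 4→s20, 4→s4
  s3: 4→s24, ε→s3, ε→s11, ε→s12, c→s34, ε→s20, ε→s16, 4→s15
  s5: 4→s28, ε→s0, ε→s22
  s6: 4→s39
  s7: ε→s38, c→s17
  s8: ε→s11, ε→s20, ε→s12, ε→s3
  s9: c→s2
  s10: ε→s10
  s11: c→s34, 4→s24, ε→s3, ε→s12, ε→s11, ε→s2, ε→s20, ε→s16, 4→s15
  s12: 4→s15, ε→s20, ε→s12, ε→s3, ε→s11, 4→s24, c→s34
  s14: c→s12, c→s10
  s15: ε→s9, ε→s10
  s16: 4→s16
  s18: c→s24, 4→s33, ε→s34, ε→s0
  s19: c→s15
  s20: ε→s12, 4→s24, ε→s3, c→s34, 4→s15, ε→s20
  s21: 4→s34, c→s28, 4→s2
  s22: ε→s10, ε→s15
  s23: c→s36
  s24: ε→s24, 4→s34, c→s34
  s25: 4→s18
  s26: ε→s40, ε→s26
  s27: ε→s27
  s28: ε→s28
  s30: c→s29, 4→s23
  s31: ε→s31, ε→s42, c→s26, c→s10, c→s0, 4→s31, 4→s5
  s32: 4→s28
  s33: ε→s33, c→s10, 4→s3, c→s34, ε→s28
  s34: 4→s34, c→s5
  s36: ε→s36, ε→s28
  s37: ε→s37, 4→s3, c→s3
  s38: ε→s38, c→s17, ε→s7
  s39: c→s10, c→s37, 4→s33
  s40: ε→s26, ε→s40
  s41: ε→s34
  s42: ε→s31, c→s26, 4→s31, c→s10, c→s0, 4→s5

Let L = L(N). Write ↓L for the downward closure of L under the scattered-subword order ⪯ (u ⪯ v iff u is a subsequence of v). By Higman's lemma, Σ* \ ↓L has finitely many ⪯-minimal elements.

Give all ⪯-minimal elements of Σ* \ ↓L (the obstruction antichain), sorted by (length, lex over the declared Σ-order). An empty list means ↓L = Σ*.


|Q|=44, |F|=8, |δ|=107 (51 ε).
min D↑ (6 st, q0=0, F={4}): 0:4→1,c→2 1:4→3,c→4 2:4→3,c→3 3:4→5,c→4 4:4→4,c→4 5:4→4,c→4.
'4c': |S_i|=[18, 16, 9] end={s0,s10,s15,s2,s22,s28,s34,s5,s9} ∉↓L; 2/2 single-dels accept.
'ccc': N↓-sim [18, 16, 15, 9] end={s0,s10,s15,s2,s22,s28,s34,s5,s9} rej; 3/3 single-dels accept.
'4444': N↓-sim [18, 16, 15, 11, 10] end={s0,s10,s15,s16,s2,s22,s28,s34,s5,s9} — reject; 4/4 deletions ∈↓L.
'c444': run [18, 16, 15, 11, 10] end={s0,s10,s15,s16,s2,s22,s28,s34,s5,s9} — reject; 4/4 single-dels accept.
'cc44': N↓-sim [18, 16, 15, 11, 10] end={s0,s10,s15,s16,s2,s22,s28,s34,s5,s9} ∉↓L; 4/4 single-dels accept.
5 minimals (antichain).

Antichain: [4c, ccc, 4444, c444, cc44].


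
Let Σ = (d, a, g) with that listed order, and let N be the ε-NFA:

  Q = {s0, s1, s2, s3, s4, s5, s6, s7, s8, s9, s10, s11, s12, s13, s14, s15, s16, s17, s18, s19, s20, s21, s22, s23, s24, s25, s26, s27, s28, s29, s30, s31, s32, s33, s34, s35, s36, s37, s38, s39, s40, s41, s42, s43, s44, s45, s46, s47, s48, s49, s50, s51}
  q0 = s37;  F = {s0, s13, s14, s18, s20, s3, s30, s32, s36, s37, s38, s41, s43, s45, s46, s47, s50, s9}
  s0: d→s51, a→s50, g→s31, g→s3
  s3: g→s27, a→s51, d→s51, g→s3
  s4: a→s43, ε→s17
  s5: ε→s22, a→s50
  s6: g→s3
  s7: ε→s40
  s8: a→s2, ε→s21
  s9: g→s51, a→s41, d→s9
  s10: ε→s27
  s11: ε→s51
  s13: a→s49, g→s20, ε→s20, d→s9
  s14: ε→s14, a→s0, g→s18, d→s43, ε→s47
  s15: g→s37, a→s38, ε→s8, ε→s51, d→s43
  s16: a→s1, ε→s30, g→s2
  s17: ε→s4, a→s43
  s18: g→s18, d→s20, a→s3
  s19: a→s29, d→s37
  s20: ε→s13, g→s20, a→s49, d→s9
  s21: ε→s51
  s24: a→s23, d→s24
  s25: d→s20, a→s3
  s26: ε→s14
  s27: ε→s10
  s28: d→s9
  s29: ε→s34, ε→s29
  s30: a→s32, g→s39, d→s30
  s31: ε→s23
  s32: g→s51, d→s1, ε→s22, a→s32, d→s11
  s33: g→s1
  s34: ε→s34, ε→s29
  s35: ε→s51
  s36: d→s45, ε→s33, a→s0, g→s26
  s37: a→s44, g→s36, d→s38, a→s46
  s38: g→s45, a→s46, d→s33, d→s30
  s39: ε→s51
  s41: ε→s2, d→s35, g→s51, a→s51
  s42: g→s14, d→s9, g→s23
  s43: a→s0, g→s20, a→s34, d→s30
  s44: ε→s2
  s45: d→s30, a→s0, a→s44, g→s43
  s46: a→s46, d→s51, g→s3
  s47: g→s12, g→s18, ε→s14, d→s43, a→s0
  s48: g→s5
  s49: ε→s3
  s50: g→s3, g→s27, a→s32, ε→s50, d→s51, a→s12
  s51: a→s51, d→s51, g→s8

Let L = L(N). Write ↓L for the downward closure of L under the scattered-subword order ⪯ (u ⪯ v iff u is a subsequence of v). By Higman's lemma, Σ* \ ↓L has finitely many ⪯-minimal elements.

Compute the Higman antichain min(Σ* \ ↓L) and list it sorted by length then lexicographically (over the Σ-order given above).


min(Σ*\↓L) = [ad, ddg, aga, gaaag, gggaa].

|Q|=52, |F|=18, |δ|=120 (31 ε).
min D↑ (17 st, q0=0, F={6}): 0:d→1,a→2,g→3 1:d→4,a→2,g→5 2:d→6,a→2,g→7 3:d→5,a→8,g→9 4:d→4,a→10,g→6 5:d→4,a→8,g→11 6:d→6,a→6,g→6 7:d→6,a→6,g→7 8:d→6,a→12,g→7 9:d→11,a→8,g→13 10:d→6,a→10,g→6 11:d→4,a→8,g→14 12:d→6,a→10,g→7 13:d→14,a→7,g→13 14:d→15,a→7,g→14 15:d→15,a→16,g→6 16:d→6,a→6,g→6.
'ad': N↓-sim [38, 23, 7] end={s1,s11,s2,s21,s35,s51,s8} — reject; 2/2 deletions ∈↓L.
'ddg': |S_i|=[38, 32, 14, 6] end={s1,s2,s21,s39,s51,s8} — reject; 3/3 single-dels accept.
'aga': run [38, 23, 9, 4] end={s2,s21,s51,s8} rej; 3/3 del acc.
'gaaag': run [38, 35, 22, 13, 9, 4] end={s2,s21,s51,s8} ∉↓L; 5/5 del acc.
'gggaa': |S_i|=[38, 35, 31, 18, 10, 4] end={s2,s21,s51,s8} ∉↓L; 5/5 single-dels accept.
5 obstructions.


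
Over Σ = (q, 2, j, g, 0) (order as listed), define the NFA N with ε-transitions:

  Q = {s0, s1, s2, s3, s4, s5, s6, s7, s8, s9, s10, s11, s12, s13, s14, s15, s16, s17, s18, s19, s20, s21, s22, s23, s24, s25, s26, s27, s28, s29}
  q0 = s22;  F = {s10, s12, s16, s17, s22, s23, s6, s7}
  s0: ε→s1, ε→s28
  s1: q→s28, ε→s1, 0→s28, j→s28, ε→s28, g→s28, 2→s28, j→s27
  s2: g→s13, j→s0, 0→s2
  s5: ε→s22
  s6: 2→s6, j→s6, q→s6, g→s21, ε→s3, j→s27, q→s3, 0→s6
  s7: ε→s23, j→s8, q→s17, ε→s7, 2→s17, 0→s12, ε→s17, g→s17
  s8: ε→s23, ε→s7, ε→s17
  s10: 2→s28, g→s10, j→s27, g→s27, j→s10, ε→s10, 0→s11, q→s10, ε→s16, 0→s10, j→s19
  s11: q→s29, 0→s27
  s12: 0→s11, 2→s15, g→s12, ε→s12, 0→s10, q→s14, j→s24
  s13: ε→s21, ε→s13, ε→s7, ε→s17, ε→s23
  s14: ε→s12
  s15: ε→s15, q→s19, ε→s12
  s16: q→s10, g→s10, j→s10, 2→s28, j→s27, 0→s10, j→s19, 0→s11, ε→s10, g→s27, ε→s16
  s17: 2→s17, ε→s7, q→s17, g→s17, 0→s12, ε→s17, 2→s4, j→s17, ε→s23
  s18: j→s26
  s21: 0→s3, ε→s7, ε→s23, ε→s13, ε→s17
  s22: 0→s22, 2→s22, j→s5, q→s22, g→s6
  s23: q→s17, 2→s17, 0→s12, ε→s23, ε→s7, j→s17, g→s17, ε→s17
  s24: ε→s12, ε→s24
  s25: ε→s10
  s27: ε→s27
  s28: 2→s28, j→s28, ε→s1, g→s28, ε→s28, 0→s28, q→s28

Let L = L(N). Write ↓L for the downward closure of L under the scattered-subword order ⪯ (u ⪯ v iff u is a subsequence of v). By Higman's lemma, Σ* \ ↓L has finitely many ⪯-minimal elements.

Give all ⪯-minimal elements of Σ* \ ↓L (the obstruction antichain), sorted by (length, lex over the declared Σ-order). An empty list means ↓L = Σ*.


Antichain: [gg002].

|Q|=30, |F|=8, |δ|=112 (41 ε).
min D↑ (6 st, q0=0, F={5}): 0:q→0,2→0,j→0,g→1,0→0 1:q→1,2→1,j→1,g→2,0→1 2:q→2,2→2,j→2,g→2,0→3 3:q→3,2→3,j→3,g→3,0→4 4:q→4,2→5,j→4,g→4,0→4 5:q→5,2→5,j→5,g→5,0→5.
'gg002': run [23, 21, 20, 13, 8, 3] end={s1,s27,s28} — reject; 5/5 del acc.
1 minimals (antichain).


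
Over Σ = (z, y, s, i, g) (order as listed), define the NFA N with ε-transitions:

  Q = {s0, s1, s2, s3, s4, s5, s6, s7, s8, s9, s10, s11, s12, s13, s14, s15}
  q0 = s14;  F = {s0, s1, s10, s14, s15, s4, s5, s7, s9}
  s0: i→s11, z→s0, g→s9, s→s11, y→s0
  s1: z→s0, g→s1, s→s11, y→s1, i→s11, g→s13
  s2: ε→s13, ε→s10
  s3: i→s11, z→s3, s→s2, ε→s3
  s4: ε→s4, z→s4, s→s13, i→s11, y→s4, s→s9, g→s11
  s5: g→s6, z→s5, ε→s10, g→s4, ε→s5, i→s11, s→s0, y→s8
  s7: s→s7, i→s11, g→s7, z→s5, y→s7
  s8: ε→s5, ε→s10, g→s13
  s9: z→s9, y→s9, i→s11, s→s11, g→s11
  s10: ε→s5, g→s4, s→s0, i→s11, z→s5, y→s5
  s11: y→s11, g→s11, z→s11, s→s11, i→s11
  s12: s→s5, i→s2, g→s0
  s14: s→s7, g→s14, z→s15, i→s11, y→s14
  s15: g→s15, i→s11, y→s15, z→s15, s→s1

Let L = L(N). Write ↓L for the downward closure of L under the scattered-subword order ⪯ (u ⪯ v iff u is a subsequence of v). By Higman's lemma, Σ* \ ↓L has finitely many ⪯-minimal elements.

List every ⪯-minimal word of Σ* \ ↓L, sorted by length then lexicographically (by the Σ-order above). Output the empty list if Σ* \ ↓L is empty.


Antichain: [i, zss, szgg].

|Q|=16, |F|=9, |δ|=69 (9 ε).
min D↑ (9 st, q0=0, F={3}): 0:z→1,y→0,s→2,i→3,g→0 1:z→1,y→1,s→4,i→3,g→1 2:z→5,y→2,s→2,i→3,g→2 3:z→3,y→3,s→3,i→3,g→3 4:z→6,y→4,s→3,i→3,g→4 5:z→5,y→5,s→6,i→3,g→7 6:z→6,y→6,s→3,i→3,g→8 7:z→7,y→7,s→8,i→3,g→3 8:z→8,y→8,s→3,i→3,g→3.
'i': N↓-sim [13, 1] end={s11} — reject; 1/1 single-dels accept.
'zss': N↓-sim [13, 11, 5, 1] end={s11} — reject; 3/3 deletions ∈↓L.
'szgg': N↓-sim [13, 11, 9, 5, 1] end={s11} rej; 4/4 single-dels accept.
3 words, ⪯-incomp.


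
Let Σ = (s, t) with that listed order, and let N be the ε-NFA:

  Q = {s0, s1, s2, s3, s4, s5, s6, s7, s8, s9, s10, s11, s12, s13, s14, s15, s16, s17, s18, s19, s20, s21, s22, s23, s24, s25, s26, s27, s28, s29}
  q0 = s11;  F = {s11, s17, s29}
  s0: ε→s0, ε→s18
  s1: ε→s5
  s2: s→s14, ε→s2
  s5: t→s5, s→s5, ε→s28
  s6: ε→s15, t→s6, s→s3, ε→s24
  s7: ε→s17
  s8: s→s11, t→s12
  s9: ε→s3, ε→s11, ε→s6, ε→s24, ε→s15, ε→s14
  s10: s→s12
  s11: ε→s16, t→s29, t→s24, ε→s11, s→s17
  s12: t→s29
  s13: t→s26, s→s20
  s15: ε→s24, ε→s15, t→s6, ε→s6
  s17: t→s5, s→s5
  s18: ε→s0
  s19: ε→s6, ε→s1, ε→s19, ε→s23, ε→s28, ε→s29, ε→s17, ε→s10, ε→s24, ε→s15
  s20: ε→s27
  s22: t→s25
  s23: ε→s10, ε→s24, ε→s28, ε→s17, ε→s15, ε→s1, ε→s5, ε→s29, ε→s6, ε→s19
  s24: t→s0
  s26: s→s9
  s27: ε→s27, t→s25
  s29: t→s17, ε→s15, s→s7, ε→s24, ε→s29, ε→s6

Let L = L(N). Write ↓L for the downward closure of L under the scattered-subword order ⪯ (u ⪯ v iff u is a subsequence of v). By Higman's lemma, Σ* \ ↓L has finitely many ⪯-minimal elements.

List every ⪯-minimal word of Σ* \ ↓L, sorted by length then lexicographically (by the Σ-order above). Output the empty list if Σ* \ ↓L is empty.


A = [ss, st, tts, ttt].

|Q|=30, |F|=3, |δ|=69 (46 ε).
min D↑ (4 st, q0=0, F={3}): 0:s→1,t→2 1:s→3,t→3 2:s→1,t→1 3:s→3,t→3 [Hopcroft].
'ss': run [13, 5, 2] end={s28,s5} rej; 2/2 single-dels accept.
'st': |S_i|=[13, 5, 2] end={s28,s5} — reject; 2/2 del acc.
'tts': |S_i|=[13, 11, 9, 3] end={s28,s3,s5} — reject; 3/3 deletions ∈↓L.
'ttt': run [13, 11, 9, 8] end={s0,s15,s18,s24,s28,s3,s5,s6} rej; 3/3 deletions ∈↓L.
4 minimals (antichain).


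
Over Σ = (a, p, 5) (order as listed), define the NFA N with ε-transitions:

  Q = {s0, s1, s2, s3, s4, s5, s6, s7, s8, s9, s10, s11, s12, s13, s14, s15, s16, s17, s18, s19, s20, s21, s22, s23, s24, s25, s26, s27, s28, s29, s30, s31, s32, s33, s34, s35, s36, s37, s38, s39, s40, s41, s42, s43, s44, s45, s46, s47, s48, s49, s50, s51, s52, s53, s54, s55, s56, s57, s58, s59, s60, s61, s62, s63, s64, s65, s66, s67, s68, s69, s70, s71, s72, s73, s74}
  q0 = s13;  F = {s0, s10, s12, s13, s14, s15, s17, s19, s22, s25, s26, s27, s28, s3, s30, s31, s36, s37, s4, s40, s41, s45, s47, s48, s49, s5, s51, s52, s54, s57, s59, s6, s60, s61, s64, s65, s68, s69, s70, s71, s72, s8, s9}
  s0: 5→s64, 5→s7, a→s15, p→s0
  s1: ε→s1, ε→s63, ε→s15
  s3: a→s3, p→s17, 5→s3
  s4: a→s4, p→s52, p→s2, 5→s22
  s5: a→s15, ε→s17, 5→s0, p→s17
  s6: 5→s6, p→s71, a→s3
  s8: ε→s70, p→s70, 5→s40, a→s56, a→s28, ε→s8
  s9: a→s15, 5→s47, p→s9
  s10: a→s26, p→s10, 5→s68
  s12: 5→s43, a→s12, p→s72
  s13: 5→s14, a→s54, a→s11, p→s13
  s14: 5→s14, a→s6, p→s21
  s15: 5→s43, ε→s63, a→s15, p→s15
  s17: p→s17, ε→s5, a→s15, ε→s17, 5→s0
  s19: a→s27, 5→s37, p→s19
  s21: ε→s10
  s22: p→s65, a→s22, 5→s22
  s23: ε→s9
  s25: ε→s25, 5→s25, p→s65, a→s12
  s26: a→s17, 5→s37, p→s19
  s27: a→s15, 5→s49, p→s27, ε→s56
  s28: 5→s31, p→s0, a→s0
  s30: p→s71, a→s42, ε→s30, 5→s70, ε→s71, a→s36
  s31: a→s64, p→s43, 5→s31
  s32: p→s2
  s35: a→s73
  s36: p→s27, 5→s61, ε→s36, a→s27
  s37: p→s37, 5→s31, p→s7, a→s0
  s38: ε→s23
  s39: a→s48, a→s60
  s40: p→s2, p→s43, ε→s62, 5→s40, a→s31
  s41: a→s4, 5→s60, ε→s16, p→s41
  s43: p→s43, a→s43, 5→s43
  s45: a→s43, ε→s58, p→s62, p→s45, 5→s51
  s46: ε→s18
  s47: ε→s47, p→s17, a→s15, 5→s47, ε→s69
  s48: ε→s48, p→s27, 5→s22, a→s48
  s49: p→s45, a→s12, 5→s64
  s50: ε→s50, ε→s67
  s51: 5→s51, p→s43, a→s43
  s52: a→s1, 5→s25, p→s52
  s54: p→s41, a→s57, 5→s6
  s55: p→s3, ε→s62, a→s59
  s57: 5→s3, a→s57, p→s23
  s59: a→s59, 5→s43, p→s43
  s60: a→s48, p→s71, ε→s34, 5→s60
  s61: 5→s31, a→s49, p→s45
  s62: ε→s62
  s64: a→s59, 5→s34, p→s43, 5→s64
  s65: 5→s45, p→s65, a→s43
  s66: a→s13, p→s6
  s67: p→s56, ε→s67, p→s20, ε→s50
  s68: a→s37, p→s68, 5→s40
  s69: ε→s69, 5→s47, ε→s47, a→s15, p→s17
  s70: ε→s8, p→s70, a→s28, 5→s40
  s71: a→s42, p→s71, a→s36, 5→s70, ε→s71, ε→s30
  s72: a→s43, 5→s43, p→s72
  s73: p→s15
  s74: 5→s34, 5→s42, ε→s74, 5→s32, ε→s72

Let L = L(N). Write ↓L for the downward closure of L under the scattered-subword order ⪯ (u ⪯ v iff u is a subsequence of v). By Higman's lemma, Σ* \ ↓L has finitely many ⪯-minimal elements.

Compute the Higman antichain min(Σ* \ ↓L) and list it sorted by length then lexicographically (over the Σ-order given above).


|Q|=75, |F|=43, |δ|=194 (38 ε).
min D↑ (40 st, q0=0, F={25}): 0:a→1,p→0,5→2 1:a→3,p→4,5→5 2:a→5,p→6,5→2 3:a→3,p→7,5→8 4:a→9,p→4,5→10 5:a→8,p→11,5→5 6:a→12,p→6,5→13 7:a→14,p→7,5→15 8:a→8,p→16,5→8 9:a→9,p→17,5→18 10:a→19,p→11,5→10 11:a→20,p→11,5→21 12:a→16,p→22,5→23 13:a→23,p→13,5→24 14:a→14,p→14,5→25 15:a→14,p→16,5→15 16:a→14,p→16,5→26 17:a→14,p→17,5→27 18:a→18,p→28,5→18 19:a→19,p→29,5→18 20:a→29,p→29,5→30 21:a→31,p→21,5→24 22:a→29,p→22,5→23 23:a→26,p→23,5→32 24:a→32,p→25,5→24 25:a→25,p→25,5→25 26:a→14,p→26,5→33 27:a→34,p→28,5→27 28:a→25,p→28,5→35 29:a→14,p→29,5→36 30:a→36,p→35,5→32 31:a→26,p→26,5→32 32:a→33,p→25,5→32 33:a→37,p→25,5→33 34:a→34,p→38,5→25 35:a→25,p→35,5→39 36:a→34,p→35,5→33 37:a→37,p→25,5→25 38:a→25,p→38,5→25 39:a→25,p→25,5→39 [Hopcroft].
'aapa5': N↓-sim [57, 52, 38, 28, 7, 1] end={s43} ∉↓L; 5/5 del acc.
'5p55p': N↓-sim [57, 46, 37, 25, 10, 2] end={s2,s43} rej; 5/5 single-dels accept.
'apa5pa': run [57, 52, 46, 30, 17, 7, 1] end={s43} — reject; 6/6 deletions ∈↓L.
'5paaa5': run [57, 46, 37, 27, 19, 6, 1] end={s43} — reject; 6/6 deletions ∈↓L.
4 words, ⪯-incomp.

A = [aapa5, 5p55p, apa5pa, 5paaa5].


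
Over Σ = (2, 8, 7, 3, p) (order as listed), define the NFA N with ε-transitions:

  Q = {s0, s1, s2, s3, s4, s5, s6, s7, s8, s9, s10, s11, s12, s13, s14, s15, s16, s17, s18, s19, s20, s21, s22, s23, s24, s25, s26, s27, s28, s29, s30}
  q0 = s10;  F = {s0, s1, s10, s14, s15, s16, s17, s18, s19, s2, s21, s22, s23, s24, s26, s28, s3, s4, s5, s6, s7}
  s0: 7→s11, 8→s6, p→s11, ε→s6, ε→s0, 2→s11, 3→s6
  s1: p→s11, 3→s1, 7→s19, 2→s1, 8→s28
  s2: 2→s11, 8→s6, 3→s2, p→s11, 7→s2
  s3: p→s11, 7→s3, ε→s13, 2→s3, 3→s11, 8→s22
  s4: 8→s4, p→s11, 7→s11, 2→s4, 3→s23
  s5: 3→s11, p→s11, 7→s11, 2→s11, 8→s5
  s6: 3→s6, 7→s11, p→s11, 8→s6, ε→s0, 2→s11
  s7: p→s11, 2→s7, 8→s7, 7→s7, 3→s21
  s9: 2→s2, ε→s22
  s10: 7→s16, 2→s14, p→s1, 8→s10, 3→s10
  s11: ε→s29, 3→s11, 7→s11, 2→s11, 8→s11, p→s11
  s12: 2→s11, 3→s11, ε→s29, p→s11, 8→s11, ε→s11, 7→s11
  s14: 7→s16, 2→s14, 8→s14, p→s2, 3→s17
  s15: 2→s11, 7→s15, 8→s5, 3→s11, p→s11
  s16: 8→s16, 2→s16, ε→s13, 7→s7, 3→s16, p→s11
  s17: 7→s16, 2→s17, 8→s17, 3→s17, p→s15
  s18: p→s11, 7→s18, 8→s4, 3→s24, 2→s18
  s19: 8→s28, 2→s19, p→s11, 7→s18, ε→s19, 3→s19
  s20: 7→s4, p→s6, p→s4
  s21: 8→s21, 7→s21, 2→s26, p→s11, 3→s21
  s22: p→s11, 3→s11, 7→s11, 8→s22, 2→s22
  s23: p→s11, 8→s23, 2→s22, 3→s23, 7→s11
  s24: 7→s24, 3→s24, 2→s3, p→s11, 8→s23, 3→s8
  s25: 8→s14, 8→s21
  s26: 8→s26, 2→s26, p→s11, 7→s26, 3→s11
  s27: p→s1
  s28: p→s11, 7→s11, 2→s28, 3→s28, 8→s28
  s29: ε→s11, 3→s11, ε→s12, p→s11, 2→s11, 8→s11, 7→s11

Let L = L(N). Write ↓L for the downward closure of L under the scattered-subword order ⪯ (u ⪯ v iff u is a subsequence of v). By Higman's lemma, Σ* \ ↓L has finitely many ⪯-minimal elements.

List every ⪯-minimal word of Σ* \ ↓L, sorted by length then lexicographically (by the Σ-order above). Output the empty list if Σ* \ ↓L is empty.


min(Σ*\↓L) = [7p, pp, 2p2, p87, 23p3, 77323].

|Q|=31, |F|=21, |δ|=140 (12 ε).
min D↑ (21 st, q0=0, F={7}): 0:2→1,8→0,7→2,3→0,p→3 1:2→1,8→1,7→2,3→4,p→5 2:2→2,8→2,7→6,3→2,p→7 3:2→3,8→8,7→9,3→3,p→7 4:2→4,8→4,7→2,3→4,p→10 5:2→7,8→11,7→5,3→5,p→7 6:2→6,8→6,7→6,3→12,p→7 7:2→7,8→7,7→7,3→7,p→7 8:2→8,8→8,7→7,3→8,p→7 9:2→9,8→8,7→13,3→9,p→7 10:2→7,8→14,7→10,3→7,p→7 11:2→7,8→11,7→7,3→11,p→7 12:2→15,8→12,7→12,3→12,p→7 13:2→13,8→16,7→13,3→17,p→7 14:2→7,8→14,7→7,3→7,p→7 15:2→15,8→15,7→15,3→7,p→7 16:2→16,8→16,7→7,3→18,p→7 17:2→19,8→18,7→17,3→17,p→7 18:2→20,8→18,7→7,3→18,p→7 19:2→19,8→20,7→19,3→7,p→7 20:2→20,8→20,7→7,3→7,p→7.
'7p': N↓-sim [26, 22, 3] end={s11,s12,s29} — reject; 2/2 deletions ∈↓L.
'pp': N↓-sim [26, 19, 3] end={s11,s12,s29} ∉↓L; 2/2 deletions ∈↓L.
'2p2': run [26, 25, 8, 3] end={s11,s12,s29} — reject; 3/3 single-dels accept.
'p87': N↓-sim [26, 19, 10, 3] end={s11,s12,s29} ∉↓L; 3/3 deletions ∈↓L.
'23p3': N↓-sim [26, 25, 24, 5, 3] end={s11,s12,s29} rej; 4/4 del acc.
'77323': N↓-sim [26, 22, 19, 14, 7, 3] end={s11,s12,s29} rej; 5/5 single-dels accept.
6 obstructions.


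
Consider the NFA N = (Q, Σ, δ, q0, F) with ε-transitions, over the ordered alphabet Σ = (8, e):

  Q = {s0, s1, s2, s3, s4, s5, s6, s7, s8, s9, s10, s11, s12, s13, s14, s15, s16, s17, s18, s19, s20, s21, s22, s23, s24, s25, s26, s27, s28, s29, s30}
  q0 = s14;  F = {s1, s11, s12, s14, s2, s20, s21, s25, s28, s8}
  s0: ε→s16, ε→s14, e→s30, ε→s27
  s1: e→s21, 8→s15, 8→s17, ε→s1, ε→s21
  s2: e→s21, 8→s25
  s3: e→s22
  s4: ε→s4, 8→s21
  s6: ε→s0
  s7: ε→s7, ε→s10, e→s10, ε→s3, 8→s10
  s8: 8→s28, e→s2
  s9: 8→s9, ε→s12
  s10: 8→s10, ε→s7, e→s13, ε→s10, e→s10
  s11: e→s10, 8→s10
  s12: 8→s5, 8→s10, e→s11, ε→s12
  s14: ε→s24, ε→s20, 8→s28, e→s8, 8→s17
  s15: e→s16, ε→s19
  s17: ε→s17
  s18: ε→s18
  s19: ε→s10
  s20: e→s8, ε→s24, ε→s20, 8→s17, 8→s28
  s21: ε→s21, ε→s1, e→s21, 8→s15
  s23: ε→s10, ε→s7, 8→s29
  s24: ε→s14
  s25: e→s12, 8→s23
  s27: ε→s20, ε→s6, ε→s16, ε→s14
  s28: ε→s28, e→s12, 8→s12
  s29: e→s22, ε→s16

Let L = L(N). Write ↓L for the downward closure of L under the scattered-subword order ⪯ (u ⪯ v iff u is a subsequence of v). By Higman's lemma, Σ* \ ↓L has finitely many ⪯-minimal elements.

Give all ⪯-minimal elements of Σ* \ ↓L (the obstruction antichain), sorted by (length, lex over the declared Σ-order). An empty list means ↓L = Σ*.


Antichain: [888, 8e8, 88ee, 8eee, ee88, eee8].

|Q|=31, |F|=10, |δ|=69 (33 ε).
min D↑ (9 st, q0=0, F={5}): 0:8→1,e→2 1:8→3,e→3 2:8→1,e→4 3:8→5,e→6 4:8→7,e→8 5:8→5,e→5 6:8→5,e→5 7:8→5,e→3 8:8→5,e→8.
'888': run [23, 16, 11, 8] end={s10,s13,s16,s22,s29,s3,s5,s7} rej; 3/3 del acc.
'8e8': N↓-sim [23, 16, 9, 6] end={s10,s13,s22,s3,s5,s7} rej; 3/3 del acc.
'88ee': run [23, 16, 11, 6, 5] end={s10,s13,s22,s3,s7} ∉↓L; 4/4 deletions ∈↓L.
'8eee': run [23, 16, 9, 6, 5] end={s10,s13,s22,s3,s7} rej; 4/4 single-dels accept.
'ee88': N↓-sim [23, 20, 18, 15, 9] end={s10,s13,s16,s22,s23,s29,s3,s5,s7} — reject; 4/4 deletions ∈↓L.
'eee8': N↓-sim [23, 20, 18, 14, 10] end={s10,s13,s15,s16,s17,s19,s22,s3,s5,s7} — reject; 4/4 del acc.
6 minimals (antichain).


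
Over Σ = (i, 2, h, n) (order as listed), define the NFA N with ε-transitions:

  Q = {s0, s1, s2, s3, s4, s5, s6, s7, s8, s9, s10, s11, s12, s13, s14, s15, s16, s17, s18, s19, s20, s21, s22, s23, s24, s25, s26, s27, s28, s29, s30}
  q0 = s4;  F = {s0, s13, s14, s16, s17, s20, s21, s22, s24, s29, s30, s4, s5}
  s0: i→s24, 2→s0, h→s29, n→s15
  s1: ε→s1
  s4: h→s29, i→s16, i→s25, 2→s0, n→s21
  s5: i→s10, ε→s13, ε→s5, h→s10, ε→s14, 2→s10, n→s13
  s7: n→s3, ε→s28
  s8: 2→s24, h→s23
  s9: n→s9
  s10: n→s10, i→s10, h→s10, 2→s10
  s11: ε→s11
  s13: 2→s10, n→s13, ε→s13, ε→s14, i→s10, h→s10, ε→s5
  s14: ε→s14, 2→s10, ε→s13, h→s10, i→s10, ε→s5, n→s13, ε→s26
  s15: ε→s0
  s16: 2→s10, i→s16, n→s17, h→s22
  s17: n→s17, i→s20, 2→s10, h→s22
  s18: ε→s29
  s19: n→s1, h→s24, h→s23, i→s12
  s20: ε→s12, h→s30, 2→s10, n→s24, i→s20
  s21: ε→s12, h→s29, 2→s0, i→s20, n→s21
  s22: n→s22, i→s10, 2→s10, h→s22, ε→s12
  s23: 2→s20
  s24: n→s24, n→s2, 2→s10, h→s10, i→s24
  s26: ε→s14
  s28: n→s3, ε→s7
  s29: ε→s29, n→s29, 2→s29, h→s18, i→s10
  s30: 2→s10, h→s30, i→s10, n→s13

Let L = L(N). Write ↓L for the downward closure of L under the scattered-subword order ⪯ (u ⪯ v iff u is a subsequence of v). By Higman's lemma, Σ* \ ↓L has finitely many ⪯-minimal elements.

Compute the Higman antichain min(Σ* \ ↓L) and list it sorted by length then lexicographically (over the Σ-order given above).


|Q|=31, |F|=13, |δ|=89 (21 ε).
min D↑ (12 st, q0=0, F={5}): 0:i→1,2→2,h→3,n→4 1:i→1,2→5,h→6,n→7 2:i→8,2→2,h→3,n→2 3:i→5,2→3,h→3,n→3 4:i→9,2→2,h→3,n→4 5:i→5,2→5,h→5,n→5 6:i→5,2→5,h→6,n→6 7:i→9,2→5,h→6,n→7 8:i→8,2→5,h→5,n→8 9:i→9,2→5,h→10,n→8 10:i→5,2→5,h→10,n→11 11:i→5,2→5,h→5,n→11 [Hopcroft].
'i2': N↓-sim [20, 14, 1] end={s10} ∉↓L; 2/2 del acc.
'hi': run [20, 10, 1] end={s10} ∉↓L; 2/2 single-dels accept.
'2ih': run [20, 7, 3, 1] end={s10} — reject; 3/3 del acc.
'ninh': N↓-sim [20, 17, 10, 7, 1] end={s10} — reject; 4/4 del acc.
4 minimals (antichain).

Antichain: [i2, hi, 2ih, ninh].
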